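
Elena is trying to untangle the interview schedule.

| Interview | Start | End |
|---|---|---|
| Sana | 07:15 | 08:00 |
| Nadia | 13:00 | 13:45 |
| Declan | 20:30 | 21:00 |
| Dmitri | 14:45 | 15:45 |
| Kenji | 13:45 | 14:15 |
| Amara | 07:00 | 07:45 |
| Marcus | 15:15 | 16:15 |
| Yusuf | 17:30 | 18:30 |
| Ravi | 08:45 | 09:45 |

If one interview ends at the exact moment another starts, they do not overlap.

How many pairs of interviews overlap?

2

Check each pair: they overlap iff neither finishes before the other starts.
Sorted by start: Amara, Sana, Ravi, Nadia, Kenji, Dmitri, Marcus, Yusuf, Declan.
Sana starts before Amara ends → Amara and Sana overlap.
Ravi starts after Amara ends, so Amara has no further overlaps.
Ravi starts after Sana ends, so Sana has no further overlaps.
Nadia starts after Ravi ends, so Ravi has no further overlaps.
Kenji starts exactly when Nadia ends (back-to-back, no overlap), so Nadia has no further overlaps.
Dmitri starts after Kenji ends, so Kenji has no further overlaps.
Marcus starts before Dmitri ends → Dmitri and Marcus overlap.
Yusuf starts after Dmitri ends, so Dmitri has no further overlaps.
Yusuf starts after Marcus ends, so Marcus has no further overlaps.
Declan starts after Yusuf ends.
Overlapping pairs: Amara & Sana, Dmitri & Marcus — 2 in total.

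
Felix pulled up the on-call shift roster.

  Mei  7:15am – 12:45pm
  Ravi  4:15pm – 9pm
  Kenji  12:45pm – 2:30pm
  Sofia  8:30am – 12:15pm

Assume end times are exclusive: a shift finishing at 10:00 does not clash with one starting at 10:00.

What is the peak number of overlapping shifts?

2

Sweep the timeline, counting +1 at each start and −1 at each end (ends before starts at a tie):
7:15am start Mei → 1
8:30am start Sofia → 2
12:15pm end Sofia → 1
12:45pm end Mei → 0
12:45pm start Kenji → 1
2:30pm end Kenji → 0
4:15pm start Ravi → 1
9pm end Ravi → 0
Peak is 2, at 8:30am (Mei, Sofia).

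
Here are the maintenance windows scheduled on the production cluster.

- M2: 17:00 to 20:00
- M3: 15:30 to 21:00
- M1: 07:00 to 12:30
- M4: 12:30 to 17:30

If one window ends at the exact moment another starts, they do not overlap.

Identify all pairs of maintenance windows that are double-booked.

Sorted by start: M1, M4, M3, M2.
M4 starts exactly when M1 ends (back-to-back, no overlap), so nothing later overlaps M1 either.
M3 starts before M4 ends → M4 and M3 overlap.
M2 starts before M4 ends → M4 and M2 overlap.
M2 starts before M3 ends → M3 and M2 overlap.

M2 & M3, M2 & M4, M3 & M4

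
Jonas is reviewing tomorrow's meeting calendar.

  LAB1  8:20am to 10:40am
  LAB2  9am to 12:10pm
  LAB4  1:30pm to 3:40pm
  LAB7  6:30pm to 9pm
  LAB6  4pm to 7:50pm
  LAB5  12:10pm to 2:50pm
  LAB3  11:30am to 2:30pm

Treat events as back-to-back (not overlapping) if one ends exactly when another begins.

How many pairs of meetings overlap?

6

Two intervals overlap when each starts before the other ends.
Sorted by start: LAB1, LAB2, LAB3, LAB5, LAB4, LAB6, LAB7.
LAB2 starts before LAB1 ends → LAB1 and LAB2 overlap.
LAB3 starts after LAB1 ends; LAB1 is clear from here.
LAB3 starts before LAB2 ends → LAB2 and LAB3 overlap.
LAB5 starts exactly when LAB2 ends (back-to-back, no overlap); LAB2 is clear from here.
LAB5 starts before LAB3 ends → LAB3 and LAB5 overlap.
LAB4 starts before LAB3 ends → LAB3 and LAB4 overlap.
LAB6 starts after LAB3 ends; LAB3 is clear from here.
LAB4 starts before LAB5 ends → LAB5 and LAB4 overlap.
LAB6 starts after LAB5 ends; LAB5 is clear from here.
LAB6 starts after LAB4 ends; LAB4 is clear from here.
LAB7 starts before LAB6 ends → LAB6 and LAB7 overlap.
Overlapping pairs: LAB1 & LAB2, LAB2 & LAB3, LAB3 & LAB4, LAB3 & LAB5, LAB4 & LAB5, LAB6 & LAB7 — 6 in total.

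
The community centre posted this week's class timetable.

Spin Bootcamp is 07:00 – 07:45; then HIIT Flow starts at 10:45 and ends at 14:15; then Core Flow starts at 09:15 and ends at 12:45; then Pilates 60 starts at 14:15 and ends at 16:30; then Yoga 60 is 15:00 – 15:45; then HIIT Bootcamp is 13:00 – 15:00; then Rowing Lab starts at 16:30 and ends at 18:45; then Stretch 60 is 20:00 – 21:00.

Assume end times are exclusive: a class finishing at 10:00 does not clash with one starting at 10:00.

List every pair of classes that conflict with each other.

Core Flow & HIIT Flow, HIIT Bootcamp & HIIT Flow, HIIT Bootcamp & Pilates 60, Pilates 60 & Yoga 60

Sorted by start: Spin Bootcamp, Core Flow, HIIT Flow, HIIT Bootcamp, Pilates 60, Yoga 60, Rowing Lab, Stretch 60.
Core Flow starts after Spin Bootcamp ends, so nothing later overlaps Spin Bootcamp either.
HIIT Flow starts before Core Flow ends → Core Flow and HIIT Flow overlap.
HIIT Bootcamp starts after Core Flow ends, so nothing later overlaps Core Flow either.
HIIT Bootcamp starts before HIIT Flow ends → HIIT Flow and HIIT Bootcamp overlap.
Pilates 60 starts exactly when HIIT Flow ends (back-to-back, no overlap), so nothing later overlaps HIIT Flow either.
Pilates 60 starts before HIIT Bootcamp ends → HIIT Bootcamp and Pilates 60 overlap.
Yoga 60 starts exactly when HIIT Bootcamp ends (back-to-back, no overlap), so nothing later overlaps HIIT Bootcamp either.
Yoga 60 starts before Pilates 60 ends → Pilates 60 and Yoga 60 overlap.
Rowing Lab starts exactly when Pilates 60 ends (back-to-back, no overlap), so nothing later overlaps Pilates 60 either.
Rowing Lab starts after Yoga 60 ends, so nothing later overlaps Yoga 60 either.
Stretch 60 starts after Rowing Lab ends.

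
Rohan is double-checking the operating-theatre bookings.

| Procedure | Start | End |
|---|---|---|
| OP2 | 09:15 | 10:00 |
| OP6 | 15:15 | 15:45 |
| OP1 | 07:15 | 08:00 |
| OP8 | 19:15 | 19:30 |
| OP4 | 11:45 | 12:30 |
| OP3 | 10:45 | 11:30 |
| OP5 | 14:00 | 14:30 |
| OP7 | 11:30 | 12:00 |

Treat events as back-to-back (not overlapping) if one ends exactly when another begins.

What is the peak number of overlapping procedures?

Walk through starts and ends in time order (an end at T is processed before a start at T):
07:15 start OP1 → 1
08:00 end OP1 → 0
09:15 start OP2 → 1
10:00 end OP2 → 0
10:45 start OP3 → 1
11:30 end OP3 → 0
11:30 start OP7 → 1
11:45 start OP4 → 2
12:00 end OP7 → 1
12:30 end OP4 → 0
14:00 start OP5 → 1
14:30 end OP5 → 0
15:15 start OP6 → 1
15:45 end OP6 → 0
19:15 start OP8 → 1
19:30 end OP8 → 0
Peak is 2, at 11:45 (OP4, OP7).

2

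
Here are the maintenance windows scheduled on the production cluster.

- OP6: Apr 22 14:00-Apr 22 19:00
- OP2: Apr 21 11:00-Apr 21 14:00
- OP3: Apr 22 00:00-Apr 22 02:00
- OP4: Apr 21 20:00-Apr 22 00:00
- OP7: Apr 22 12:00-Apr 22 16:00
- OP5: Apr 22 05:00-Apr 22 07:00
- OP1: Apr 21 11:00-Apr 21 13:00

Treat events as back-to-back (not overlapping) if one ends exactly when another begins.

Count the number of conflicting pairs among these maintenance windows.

2

Check each pair: they overlap iff neither finishes before the other starts.
Sorted by start: OP1, OP2, OP4, OP3, OP5, OP7, OP6.
OP2 starts before OP1 ends → OP1 and OP2 overlap.
OP4 starts after OP1 ends, so nothing later overlaps OP1 either.
OP4 starts after OP2 ends, so nothing later overlaps OP2 either.
OP3 starts exactly when OP4 ends (back-to-back, no overlap), so nothing later overlaps OP4 either.
OP5 starts after OP3 ends, so nothing later overlaps OP3 either.
OP7 starts after OP5 ends, so nothing later overlaps OP5 either.
OP6 starts before OP7 ends → OP7 and OP6 overlap.
Overlapping pairs: OP1 & OP2, OP6 & OP7 — 2 in total.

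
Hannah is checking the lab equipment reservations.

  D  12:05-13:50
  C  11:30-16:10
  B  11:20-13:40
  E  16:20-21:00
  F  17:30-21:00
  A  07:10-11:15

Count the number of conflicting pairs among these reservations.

Check each pair: they overlap iff neither finishes before the other starts.
Sorted by start: A, B, C, D, E, F.
B starts after A ends; A is clear from here.
C starts before B ends → B and C overlap.
D starts before B ends → B and D overlap.
E starts after B ends; B is clear from here.
D starts before C ends → C and D overlap.
E starts after C ends; C is clear from here.
E starts after D ends; D is clear from here.
F starts before E ends → E and F overlap.
Overlapping pairs: B & C, B & D, C & D, E & F — 4 in total.

4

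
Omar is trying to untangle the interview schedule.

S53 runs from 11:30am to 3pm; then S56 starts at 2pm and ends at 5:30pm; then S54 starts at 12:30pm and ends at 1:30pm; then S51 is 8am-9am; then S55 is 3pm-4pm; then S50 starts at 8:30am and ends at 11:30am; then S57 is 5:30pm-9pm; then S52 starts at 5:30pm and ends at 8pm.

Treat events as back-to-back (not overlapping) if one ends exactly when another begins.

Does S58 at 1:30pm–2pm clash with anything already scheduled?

Yes — it overlaps S53

S51: ends 9am at or before S58 starts 1:30pm → clear.
S50: ends 11:30am at or before S58 starts 1:30pm → clear.
S53: starts 11:30am before S58 ends 2pm, and ends 3pm after S58 starts 1:30pm → overlap.
S54: ends 1:30pm at or before S58 starts 1:30pm → clear.
S56: starts 2pm at or after S58 ends 2pm → clear.
S55: starts 3pm at or after S58 ends 2pm → clear.
S52: starts 5:30pm at or after S58 ends 2pm → clear.
S57: starts 5:30pm at or after S58 ends 2pm → clear.
S58 overlaps S53.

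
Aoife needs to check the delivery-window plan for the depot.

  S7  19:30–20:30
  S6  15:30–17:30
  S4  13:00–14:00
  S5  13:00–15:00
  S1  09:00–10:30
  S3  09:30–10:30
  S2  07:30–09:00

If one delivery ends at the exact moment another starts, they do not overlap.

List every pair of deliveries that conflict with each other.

Two intervals overlap when each starts before the other ends.
Sorted by start: S2, S1, S3, S4, S5, S6, S7.
S1 starts exactly when S2 ends (back-to-back, no overlap) — done with S2.
S3 starts before S1 ends → S1 and S3 overlap.
S4 starts after S1 ends — done with S1.
S4 starts after S3 ends — done with S3.
S5 starts before S4 ends → S4 and S5 overlap.
S6 starts after S4 ends — done with S4.
S6 starts after S5 ends — done with S5.
S7 starts after S6 ends.

S1 & S3, S4 & S5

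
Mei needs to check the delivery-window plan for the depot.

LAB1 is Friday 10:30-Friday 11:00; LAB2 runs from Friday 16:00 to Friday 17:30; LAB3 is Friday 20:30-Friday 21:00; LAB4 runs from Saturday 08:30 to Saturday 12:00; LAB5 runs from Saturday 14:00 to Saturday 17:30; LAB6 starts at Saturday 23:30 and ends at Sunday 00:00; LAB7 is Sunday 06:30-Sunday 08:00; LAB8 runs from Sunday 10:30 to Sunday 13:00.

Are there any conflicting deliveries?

Check each pair: they overlap iff neither finishes before the other starts.
Sorted by start: LAB1, LAB2, LAB3, LAB4, LAB5, LAB6, LAB7, LAB8.
LAB2 starts after LAB1 ends; LAB1 is clear from here.
LAB3 starts after LAB2 ends; LAB2 is clear from here.
LAB4 starts after LAB3 ends; LAB3 is clear from here.
LAB5 starts after LAB4 ends; LAB4 is clear from here.
LAB6 starts after LAB5 ends; LAB5 is clear from here.
LAB7 starts after LAB6 ends; LAB6 is clear from here.
LAB8 starts after LAB7 ends.
Every pair is clear; the schedule has no overlaps.

No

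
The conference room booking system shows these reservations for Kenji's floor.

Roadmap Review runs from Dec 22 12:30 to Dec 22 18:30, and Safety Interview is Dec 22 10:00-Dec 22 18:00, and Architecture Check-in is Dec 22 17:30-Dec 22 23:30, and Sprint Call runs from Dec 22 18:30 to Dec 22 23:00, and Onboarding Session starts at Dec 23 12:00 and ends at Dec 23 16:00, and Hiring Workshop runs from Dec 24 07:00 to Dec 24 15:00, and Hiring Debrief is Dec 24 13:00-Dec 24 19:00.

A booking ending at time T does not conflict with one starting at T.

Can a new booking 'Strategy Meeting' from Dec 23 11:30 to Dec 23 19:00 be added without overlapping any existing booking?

No — it overlaps Onboarding Session

Safety Interview: ends Dec 22 18:00 at or before Strategy Meeting starts Dec 23 11:30 → clear.
Roadmap Review: ends Dec 22 18:30 at or before Strategy Meeting starts Dec 23 11:30 → clear.
Architecture Check-in: ends Dec 22 23:30 at or before Strategy Meeting starts Dec 23 11:30 → clear.
Sprint Call: ends Dec 22 23:00 at or before Strategy Meeting starts Dec 23 11:30 → clear.
Onboarding Session: starts Dec 23 12:00 before Strategy Meeting ends Dec 23 19:00, and ends Dec 23 16:00 after Strategy Meeting starts Dec 23 11:30 → overlap.
Hiring Workshop: starts Dec 24 07:00 at or after Strategy Meeting ends Dec 23 19:00 → clear.
Hiring Debrief: starts Dec 24 13:00 at or after Strategy Meeting ends Dec 23 19:00 → clear.
Strategy Meeting overlaps Onboarding Session.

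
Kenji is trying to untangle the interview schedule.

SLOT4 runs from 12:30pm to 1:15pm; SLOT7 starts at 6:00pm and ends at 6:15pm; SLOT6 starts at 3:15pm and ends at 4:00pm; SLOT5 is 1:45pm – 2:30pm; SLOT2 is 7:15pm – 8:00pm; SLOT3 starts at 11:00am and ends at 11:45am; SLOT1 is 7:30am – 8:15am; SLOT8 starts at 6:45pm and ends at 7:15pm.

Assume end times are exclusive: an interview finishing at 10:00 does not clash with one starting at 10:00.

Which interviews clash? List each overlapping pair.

no conflicts

Sorted by start: SLOT1, SLOT3, SLOT4, SLOT5, SLOT6, SLOT7, SLOT8, SLOT2.
SLOT3 starts after SLOT1 ends; SLOT1 is clear from here.
SLOT4 starts after SLOT3 ends; SLOT3 is clear from here.
SLOT5 starts after SLOT4 ends; SLOT4 is clear from here.
SLOT6 starts after SLOT5 ends; SLOT5 is clear from here.
SLOT7 starts after SLOT6 ends; SLOT6 is clear from here.
SLOT8 starts after SLOT7 ends; SLOT7 is clear from here.
SLOT2 starts exactly when SLOT8 ends (back-to-back, no overlap).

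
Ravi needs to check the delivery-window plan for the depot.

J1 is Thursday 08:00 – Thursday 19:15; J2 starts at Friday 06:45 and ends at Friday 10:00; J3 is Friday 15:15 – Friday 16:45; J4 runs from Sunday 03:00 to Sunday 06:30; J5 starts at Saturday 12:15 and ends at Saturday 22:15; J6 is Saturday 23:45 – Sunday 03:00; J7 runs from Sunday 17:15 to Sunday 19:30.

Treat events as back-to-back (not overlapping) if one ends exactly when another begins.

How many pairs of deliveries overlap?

0

Sorted by start: J1, J2, J3, J5, J6, J4, J7.
J2 starts after J1 ends — done with J1.
J3 starts after J2 ends — done with J2.
J5 starts after J3 ends — done with J3.
J6 starts after J5 ends — done with J5.
J4 starts exactly when J6 ends (back-to-back, no overlap) — done with J6.
J7 starts after J4 ends.
No pair overlaps.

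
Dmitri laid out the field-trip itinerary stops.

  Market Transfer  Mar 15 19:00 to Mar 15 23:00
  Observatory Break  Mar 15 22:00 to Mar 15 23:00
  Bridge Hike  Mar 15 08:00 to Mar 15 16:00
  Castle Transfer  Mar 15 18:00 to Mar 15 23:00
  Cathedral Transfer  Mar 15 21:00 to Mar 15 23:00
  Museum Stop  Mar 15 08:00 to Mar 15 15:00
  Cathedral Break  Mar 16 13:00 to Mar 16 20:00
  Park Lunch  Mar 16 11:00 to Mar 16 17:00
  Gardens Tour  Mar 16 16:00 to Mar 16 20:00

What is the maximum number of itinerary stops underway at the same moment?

4

Sweep the timeline, counting +1 at each start and −1 at each end (ends before starts at a tie):
Mar 15 08:00 start Bridge Hike → 1
Mar 15 08:00 start Museum Stop → 2
Mar 15 15:00 end Museum Stop → 1
Mar 15 16:00 end Bridge Hike → 0
Mar 15 18:00 start Castle Transfer → 1
Mar 15 19:00 start Market Transfer → 2
Mar 15 21:00 start Cathedral Transfer → 3
Mar 15 22:00 start Observatory Break → 4
Mar 15 23:00 end Castle Transfer → 3
Mar 15 23:00 end Cathedral Transfer → 2
Mar 15 23:00 end Market Transfer → 1
Mar 15 23:00 end Observatory Break → 0
Mar 16 11:00 start Park Lunch → 1
Mar 16 13:00 start Cathedral Break → 2
Mar 16 16:00 start Gardens Tour → 3
Mar 16 17:00 end Park Lunch → 2
Mar 16 20:00 end Cathedral Break → 1
Mar 16 20:00 end Gardens Tour → 0
Peak is 4, at Mar 15 22:00 (Castle Transfer, Cathedral Transfer, Market Transfer, Observatory Break).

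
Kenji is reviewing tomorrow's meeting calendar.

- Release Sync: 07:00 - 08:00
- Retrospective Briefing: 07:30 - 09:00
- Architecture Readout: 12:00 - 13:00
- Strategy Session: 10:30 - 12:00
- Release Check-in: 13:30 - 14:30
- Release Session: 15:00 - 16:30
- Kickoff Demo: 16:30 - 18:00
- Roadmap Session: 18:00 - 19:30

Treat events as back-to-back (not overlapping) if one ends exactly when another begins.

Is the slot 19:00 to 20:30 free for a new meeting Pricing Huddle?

No — it overlaps Roadmap Session

Release Sync: ends 08:00 at or before Pricing Huddle starts 19:00 → clear.
Retrospective Briefing: ends 09:00 at or before Pricing Huddle starts 19:00 → clear.
Strategy Session: ends 12:00 at or before Pricing Huddle starts 19:00 → clear.
Architecture Readout: ends 13:00 at or before Pricing Huddle starts 19:00 → clear.
Release Check-in: ends 14:30 at or before Pricing Huddle starts 19:00 → clear.
Release Session: ends 16:30 at or before Pricing Huddle starts 19:00 → clear.
Kickoff Demo: ends 18:00 at or before Pricing Huddle starts 19:00 → clear.
Roadmap Session: starts 18:00 before Pricing Huddle ends 20:30, and ends 19:30 after Pricing Huddle starts 19:00 → overlap.
Pricing Huddle overlaps Roadmap Session.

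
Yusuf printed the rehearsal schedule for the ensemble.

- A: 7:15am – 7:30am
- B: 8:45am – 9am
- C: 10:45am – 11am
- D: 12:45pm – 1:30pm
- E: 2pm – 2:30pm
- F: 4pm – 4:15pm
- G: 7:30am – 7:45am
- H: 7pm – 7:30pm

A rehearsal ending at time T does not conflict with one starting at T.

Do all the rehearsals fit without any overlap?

Yes

Sorted by start: A, G, B, C, D, E, F, H.
G starts exactly when A ends (back-to-back, no overlap), so A has no further overlaps.
B starts after G ends, so G has no further overlaps.
C starts after B ends, so B has no further overlaps.
D starts after C ends, so C has no further overlaps.
E starts after D ends, so D has no further overlaps.
F starts after E ends, so E has no further overlaps.
H starts after F ends.
Every pair is clear; the schedule has no overlaps.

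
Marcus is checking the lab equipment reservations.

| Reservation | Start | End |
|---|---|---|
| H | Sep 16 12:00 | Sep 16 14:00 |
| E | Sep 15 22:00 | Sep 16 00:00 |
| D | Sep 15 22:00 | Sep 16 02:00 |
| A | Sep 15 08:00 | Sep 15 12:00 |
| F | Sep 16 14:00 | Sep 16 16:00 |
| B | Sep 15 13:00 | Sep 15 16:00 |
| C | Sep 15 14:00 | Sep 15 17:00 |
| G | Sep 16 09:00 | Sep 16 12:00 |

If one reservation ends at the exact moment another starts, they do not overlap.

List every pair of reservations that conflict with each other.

B & C, D & E

Sorted by start: A, B, C, D, E, G, H, F.
B starts after A ends, so A has no further overlaps.
C starts before B ends → B and C overlap.
D starts after B ends, so B has no further overlaps.
D starts after C ends, so C has no further overlaps.
E starts before D ends → D and E overlap.
G starts after D ends, so D has no further overlaps.
G starts after E ends, so E has no further overlaps.
H starts exactly when G ends (back-to-back, no overlap), so G has no further overlaps.
F starts exactly when H ends (back-to-back, no overlap).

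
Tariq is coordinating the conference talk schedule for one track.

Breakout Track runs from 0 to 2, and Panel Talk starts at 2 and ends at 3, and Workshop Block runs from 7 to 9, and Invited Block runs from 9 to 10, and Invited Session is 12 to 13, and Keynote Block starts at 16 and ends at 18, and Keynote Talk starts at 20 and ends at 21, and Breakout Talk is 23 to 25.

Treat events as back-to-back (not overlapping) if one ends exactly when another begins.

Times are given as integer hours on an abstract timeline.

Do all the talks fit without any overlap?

Yes

Check each pair: they overlap iff neither finishes before the other starts.
Sorted by start: Breakout Track, Panel Talk, Workshop Block, Invited Block, Invited Session, Keynote Block, Keynote Talk, Breakout Talk.
Panel Talk starts exactly when Breakout Track ends (back-to-back, no overlap), so nothing later overlaps Breakout Track either.
Workshop Block starts after Panel Talk ends, so nothing later overlaps Panel Talk either.
Invited Block starts exactly when Workshop Block ends (back-to-back, no overlap), so nothing later overlaps Workshop Block either.
Invited Session starts after Invited Block ends, so nothing later overlaps Invited Block either.
Keynote Block starts after Invited Session ends, so nothing later overlaps Invited Session either.
Keynote Talk starts after Keynote Block ends, so nothing later overlaps Keynote Block either.
Breakout Talk starts after Keynote Talk ends.
Every pair is clear; the schedule has no overlaps.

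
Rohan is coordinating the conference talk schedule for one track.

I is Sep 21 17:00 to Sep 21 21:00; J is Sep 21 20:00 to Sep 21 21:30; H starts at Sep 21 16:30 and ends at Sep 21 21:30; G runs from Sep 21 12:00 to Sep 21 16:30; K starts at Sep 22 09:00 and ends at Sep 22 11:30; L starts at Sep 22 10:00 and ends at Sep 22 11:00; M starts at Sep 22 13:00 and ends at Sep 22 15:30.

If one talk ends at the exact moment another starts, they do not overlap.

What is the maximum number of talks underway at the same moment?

Walk through starts and ends in time order (an end at T is processed before a start at T):
Sep 21 12:00 start G → 1
Sep 21 16:30 end G → 0
Sep 21 16:30 start H → 1
Sep 21 17:00 start I → 2
Sep 21 20:00 start J → 3
Sep 21 21:00 end I → 2
Sep 21 21:30 end H → 1
Sep 21 21:30 end J → 0
Sep 22 09:00 start K → 1
Sep 22 10:00 start L → 2
Sep 22 11:00 end L → 1
Sep 22 11:30 end K → 0
Sep 22 13:00 start M → 1
Sep 22 15:30 end M → 0
Peak is 3, at Sep 21 20:00 (H, I, J).

3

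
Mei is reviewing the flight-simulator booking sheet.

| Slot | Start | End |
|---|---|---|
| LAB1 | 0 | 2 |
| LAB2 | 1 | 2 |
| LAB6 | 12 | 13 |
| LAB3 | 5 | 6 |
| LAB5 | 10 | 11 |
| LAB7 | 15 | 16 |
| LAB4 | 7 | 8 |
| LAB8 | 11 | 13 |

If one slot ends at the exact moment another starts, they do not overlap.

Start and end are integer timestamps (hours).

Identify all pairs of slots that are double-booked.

LAB1 & LAB2, LAB6 & LAB8

Sorted by start: LAB1, LAB2, LAB3, LAB4, LAB5, LAB8, LAB6, LAB7.
LAB2 starts before LAB1 ends → LAB1 and LAB2 overlap.
LAB3 starts after LAB1 ends — done with LAB1.
LAB3 starts after LAB2 ends — done with LAB2.
LAB4 starts after LAB3 ends — done with LAB3.
LAB5 starts after LAB4 ends — done with LAB4.
LAB8 starts exactly when LAB5 ends (back-to-back, no overlap) — done with LAB5.
LAB6 starts before LAB8 ends → LAB8 and LAB6 overlap.
LAB7 starts after LAB8 ends.
LAB7 starts after LAB6 ends.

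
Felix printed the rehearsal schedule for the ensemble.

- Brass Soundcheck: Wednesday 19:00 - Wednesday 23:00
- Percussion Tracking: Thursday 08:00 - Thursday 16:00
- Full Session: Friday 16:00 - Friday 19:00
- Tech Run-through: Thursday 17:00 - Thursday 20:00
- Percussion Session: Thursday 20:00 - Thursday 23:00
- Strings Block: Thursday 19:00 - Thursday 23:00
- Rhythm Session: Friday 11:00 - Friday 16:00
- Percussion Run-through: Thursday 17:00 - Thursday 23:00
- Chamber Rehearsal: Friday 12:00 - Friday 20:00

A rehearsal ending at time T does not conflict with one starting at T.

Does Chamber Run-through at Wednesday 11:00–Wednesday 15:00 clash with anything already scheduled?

Brass Soundcheck: starts Wednesday 19:00 at or after Chamber Run-through ends Wednesday 15:00 → clear.
Percussion Tracking: starts Thursday 08:00 at or after Chamber Run-through ends Wednesday 15:00 → clear.
Tech Run-through: starts Thursday 17:00 at or after Chamber Run-through ends Wednesday 15:00 → clear.
Percussion Run-through: starts Thursday 17:00 at or after Chamber Run-through ends Wednesday 15:00 → clear.
Strings Block: starts Thursday 19:00 at or after Chamber Run-through ends Wednesday 15:00 → clear.
Percussion Session: starts Thursday 20:00 at or after Chamber Run-through ends Wednesday 15:00 → clear.
Rhythm Session: starts Friday 11:00 at or after Chamber Run-through ends Wednesday 15:00 → clear.
Chamber Rehearsal: starts Friday 12:00 at or after Chamber Run-through ends Wednesday 15:00 → clear.
Full Session: starts Friday 16:00 at or after Chamber Run-through ends Wednesday 15:00 → clear.

No — it doesn't clash with anything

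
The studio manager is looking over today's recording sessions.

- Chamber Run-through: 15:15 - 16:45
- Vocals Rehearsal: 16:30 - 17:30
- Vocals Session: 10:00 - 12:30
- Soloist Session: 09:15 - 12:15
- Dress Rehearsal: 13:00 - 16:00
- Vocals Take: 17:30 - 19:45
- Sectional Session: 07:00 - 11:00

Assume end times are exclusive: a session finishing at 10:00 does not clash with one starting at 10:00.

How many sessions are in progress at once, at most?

3

Sort all start/end points and keep a running count:
07:00 start Sectional Session → 1
09:15 start Soloist Session → 2
10:00 start Vocals Session → 3
11:00 end Sectional Session → 2
12:15 end Soloist Session → 1
12:30 end Vocals Session → 0
13:00 start Dress Rehearsal → 1
15:15 start Chamber Run-through → 2
16:00 end Dress Rehearsal → 1
16:30 start Vocals Rehearsal → 2
16:45 end Chamber Run-through → 1
17:30 end Vocals Rehearsal → 0
17:30 start Vocals Take → 1
19:45 end Vocals Take → 0
Peak is 3, at 10:00 (Sectional Session, Soloist Session, Vocals Session).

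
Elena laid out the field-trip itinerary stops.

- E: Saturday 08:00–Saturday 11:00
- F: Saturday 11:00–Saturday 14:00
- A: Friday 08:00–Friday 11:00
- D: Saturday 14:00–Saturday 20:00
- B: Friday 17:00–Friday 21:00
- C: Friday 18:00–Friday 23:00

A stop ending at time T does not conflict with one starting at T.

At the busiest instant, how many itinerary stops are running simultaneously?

2

Walk through starts and ends in time order (an end at T is processed before a start at T):
Friday 08:00 start A → 1
Friday 11:00 end A → 0
Friday 17:00 start B → 1
Friday 18:00 start C → 2
Friday 21:00 end B → 1
Friday 23:00 end C → 0
Saturday 08:00 start E → 1
Saturday 11:00 end E → 0
Saturday 11:00 start F → 1
Saturday 14:00 end F → 0
Saturday 14:00 start D → 1
Saturday 20:00 end D → 0
Peak is 2, at Friday 18:00 (B, C).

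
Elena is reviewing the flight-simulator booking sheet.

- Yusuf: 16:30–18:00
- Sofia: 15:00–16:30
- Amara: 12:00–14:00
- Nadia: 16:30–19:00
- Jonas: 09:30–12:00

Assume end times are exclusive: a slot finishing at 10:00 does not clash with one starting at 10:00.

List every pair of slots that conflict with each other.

Sorted by start: Jonas, Amara, Sofia, Yusuf, Nadia.
Amara starts exactly when Jonas ends (back-to-back, no overlap), so nothing later overlaps Jonas either.
Sofia starts after Amara ends, so nothing later overlaps Amara either.
Yusuf starts exactly when Sofia ends (back-to-back, no overlap), so nothing later overlaps Sofia either.
Nadia starts before Yusuf ends → Yusuf and Nadia overlap.

Nadia & Yusuf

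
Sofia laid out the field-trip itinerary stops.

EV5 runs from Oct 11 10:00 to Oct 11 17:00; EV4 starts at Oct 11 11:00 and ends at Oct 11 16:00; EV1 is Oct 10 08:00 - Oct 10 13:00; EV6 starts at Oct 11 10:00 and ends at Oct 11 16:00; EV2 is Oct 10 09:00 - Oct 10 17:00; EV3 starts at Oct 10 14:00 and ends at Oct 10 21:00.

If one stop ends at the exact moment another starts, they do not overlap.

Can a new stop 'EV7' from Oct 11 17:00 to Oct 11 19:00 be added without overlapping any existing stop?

Yes — the slot is free

EV1: ends Oct 10 13:00 at or before EV7 starts Oct 11 17:00 → clear.
EV2: ends Oct 10 17:00 at or before EV7 starts Oct 11 17:00 → clear.
EV3: ends Oct 10 21:00 at or before EV7 starts Oct 11 17:00 → clear.
EV5: ends Oct 11 17:00 at or before EV7 starts Oct 11 17:00 → clear.
EV6: ends Oct 11 16:00 at or before EV7 starts Oct 11 17:00 → clear.
EV4: ends Oct 11 16:00 at or before EV7 starts Oct 11 17:00 → clear.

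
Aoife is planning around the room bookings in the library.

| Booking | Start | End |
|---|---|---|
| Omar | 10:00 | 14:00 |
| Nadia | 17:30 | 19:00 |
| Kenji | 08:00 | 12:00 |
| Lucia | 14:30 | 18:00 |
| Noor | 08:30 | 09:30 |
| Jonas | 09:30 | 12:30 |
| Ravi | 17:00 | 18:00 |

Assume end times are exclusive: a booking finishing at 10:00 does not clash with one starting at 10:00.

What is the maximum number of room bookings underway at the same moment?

Walk through starts and ends in time order (an end at T is processed before a start at T):
08:00 start Kenji → 1
08:30 start Noor → 2
09:30 end Noor → 1
09:30 start Jonas → 2
10:00 start Omar → 3
12:00 end Kenji → 2
12:30 end Jonas → 1
14:00 end Omar → 0
14:30 start Lucia → 1
17:00 start Ravi → 2
17:30 start Nadia → 3
18:00 end Lucia → 2
18:00 end Ravi → 1
19:00 end Nadia → 0
Peak is 3, at 10:00 (Jonas, Kenji, Omar).

3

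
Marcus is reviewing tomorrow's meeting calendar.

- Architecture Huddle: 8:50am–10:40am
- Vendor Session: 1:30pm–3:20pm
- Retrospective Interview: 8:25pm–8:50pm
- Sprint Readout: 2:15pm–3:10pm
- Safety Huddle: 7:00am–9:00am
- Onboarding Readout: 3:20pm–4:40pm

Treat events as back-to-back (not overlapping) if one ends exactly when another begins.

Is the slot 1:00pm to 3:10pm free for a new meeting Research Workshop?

No — it overlaps Sprint Readout, Vendor Session

Safety Huddle: ends 9:00am at or before Research Workshop starts 1:00pm → clear.
Architecture Huddle: ends 10:40am at or before Research Workshop starts 1:00pm → clear.
Vendor Session: starts 1:30pm before Research Workshop ends 3:10pm, and ends 3:20pm after Research Workshop starts 1:00pm → overlap.
Sprint Readout: starts 2:15pm before Research Workshop ends 3:10pm, and ends 3:10pm after Research Workshop starts 1:00pm → overlap.
Onboarding Readout: starts 3:20pm at or after Research Workshop ends 3:10pm → clear.
Retrospective Interview: starts 8:25pm at or after Research Workshop ends 3:10pm → clear.
Research Workshop overlaps Vendor Session, Sprint Readout.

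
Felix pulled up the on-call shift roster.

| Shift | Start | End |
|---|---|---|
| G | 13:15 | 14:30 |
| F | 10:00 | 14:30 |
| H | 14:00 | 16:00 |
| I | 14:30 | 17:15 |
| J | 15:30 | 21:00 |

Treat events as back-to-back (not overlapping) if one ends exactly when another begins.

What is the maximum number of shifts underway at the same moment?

3

Sort all start/end points and keep a running count:
10:00 start F → 1
13:15 start G → 2
14:00 start H → 3
14:30 end F → 2
14:30 end G → 1
14:30 start I → 2
15:30 start J → 3
16:00 end H → 2
17:15 end I → 1
21:00 end J → 0
Peak is 3, at 14:00 (F, G, H).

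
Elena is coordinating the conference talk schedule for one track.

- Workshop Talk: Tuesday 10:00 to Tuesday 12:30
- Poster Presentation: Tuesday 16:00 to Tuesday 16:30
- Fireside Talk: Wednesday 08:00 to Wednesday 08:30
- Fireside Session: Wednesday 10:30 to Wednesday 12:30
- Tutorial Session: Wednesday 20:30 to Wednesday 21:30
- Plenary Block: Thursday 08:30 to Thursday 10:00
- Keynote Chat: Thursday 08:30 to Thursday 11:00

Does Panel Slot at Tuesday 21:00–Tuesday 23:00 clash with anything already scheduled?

Workshop Talk: ends Tuesday 12:30 at or before Panel Slot starts Tuesday 21:00 → clear.
Poster Presentation: ends Tuesday 16:30 at or before Panel Slot starts Tuesday 21:00 → clear.
Fireside Talk: starts Wednesday 08:00 at or after Panel Slot ends Tuesday 23:00 → clear.
Fireside Session: starts Wednesday 10:30 at or after Panel Slot ends Tuesday 23:00 → clear.
Tutorial Session: starts Wednesday 20:30 at or after Panel Slot ends Tuesday 23:00 → clear.
Plenary Block: starts Thursday 08:30 at or after Panel Slot ends Tuesday 23:00 → clear.
Keynote Chat: starts Thursday 08:30 at or after Panel Slot ends Tuesday 23:00 → clear.

No — it doesn't clash with anything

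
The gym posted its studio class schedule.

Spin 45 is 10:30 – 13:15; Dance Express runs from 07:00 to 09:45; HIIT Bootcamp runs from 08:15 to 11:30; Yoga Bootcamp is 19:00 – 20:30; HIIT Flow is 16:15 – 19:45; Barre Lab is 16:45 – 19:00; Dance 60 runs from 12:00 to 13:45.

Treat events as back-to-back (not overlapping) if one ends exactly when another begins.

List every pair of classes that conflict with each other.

Barre Lab & HIIT Flow, Dance 60 & Spin 45, Dance Express & HIIT Bootcamp, HIIT Bootcamp & Spin 45, HIIT Flow & Yoga Bootcamp

Sorted by start: Dance Express, HIIT Bootcamp, Spin 45, Dance 60, HIIT Flow, Barre Lab, Yoga Bootcamp.
HIIT Bootcamp starts before Dance Express ends → Dance Express and HIIT Bootcamp overlap.
Spin 45 starts after Dance Express ends, so nothing later overlaps Dance Express either.
Spin 45 starts before HIIT Bootcamp ends → HIIT Bootcamp and Spin 45 overlap.
Dance 60 starts after HIIT Bootcamp ends, so nothing later overlaps HIIT Bootcamp either.
Dance 60 starts before Spin 45 ends → Spin 45 and Dance 60 overlap.
HIIT Flow starts after Spin 45 ends, so nothing later overlaps Spin 45 either.
HIIT Flow starts after Dance 60 ends, so nothing later overlaps Dance 60 either.
Barre Lab starts before HIIT Flow ends → HIIT Flow and Barre Lab overlap.
Yoga Bootcamp starts before HIIT Flow ends → HIIT Flow and Yoga Bootcamp overlap.
Yoga Bootcamp starts exactly when Barre Lab ends (back-to-back, no overlap).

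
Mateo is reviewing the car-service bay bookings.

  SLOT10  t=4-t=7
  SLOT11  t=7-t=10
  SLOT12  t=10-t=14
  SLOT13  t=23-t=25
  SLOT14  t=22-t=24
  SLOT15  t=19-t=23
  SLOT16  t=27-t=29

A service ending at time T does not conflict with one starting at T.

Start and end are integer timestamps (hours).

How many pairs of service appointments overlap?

Check each pair: they overlap iff neither finishes before the other starts.
Sorted by start: SLOT10, SLOT11, SLOT12, SLOT15, SLOT14, SLOT13, SLOT16.
SLOT11 starts exactly when SLOT10 ends (back-to-back, no overlap), so SLOT10 has no further overlaps.
SLOT12 starts exactly when SLOT11 ends (back-to-back, no overlap), so SLOT11 has no further overlaps.
SLOT15 starts after SLOT12 ends, so SLOT12 has no further overlaps.
SLOT14 starts before SLOT15 ends → SLOT15 and SLOT14 overlap.
SLOT13 starts exactly when SLOT15 ends (back-to-back, no overlap), so SLOT15 has no further overlaps.
SLOT13 starts before SLOT14 ends → SLOT14 and SLOT13 overlap.
SLOT16 starts after SLOT14 ends.
SLOT16 starts after SLOT13 ends.
Overlapping pairs: SLOT13 & SLOT14, SLOT14 & SLOT15 — 2 in total.

2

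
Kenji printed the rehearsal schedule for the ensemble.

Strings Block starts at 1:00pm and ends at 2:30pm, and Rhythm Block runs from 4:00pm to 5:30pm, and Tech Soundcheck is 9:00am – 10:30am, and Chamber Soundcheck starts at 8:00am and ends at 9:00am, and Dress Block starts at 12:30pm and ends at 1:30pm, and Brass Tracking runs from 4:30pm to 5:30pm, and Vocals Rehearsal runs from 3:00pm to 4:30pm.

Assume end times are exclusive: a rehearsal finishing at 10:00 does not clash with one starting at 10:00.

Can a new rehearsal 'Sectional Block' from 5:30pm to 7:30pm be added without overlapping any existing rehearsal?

Yes — the slot is free

Chamber Soundcheck: ends 9:00am at or before Sectional Block starts 5:30pm → clear.
Tech Soundcheck: ends 10:30am at or before Sectional Block starts 5:30pm → clear.
Dress Block: ends 1:30pm at or before Sectional Block starts 5:30pm → clear.
Strings Block: ends 2:30pm at or before Sectional Block starts 5:30pm → clear.
Vocals Rehearsal: ends 4:30pm at or before Sectional Block starts 5:30pm → clear.
Rhythm Block: ends 5:30pm at or before Sectional Block starts 5:30pm → clear.
Brass Tracking: ends 5:30pm at or before Sectional Block starts 5:30pm → clear.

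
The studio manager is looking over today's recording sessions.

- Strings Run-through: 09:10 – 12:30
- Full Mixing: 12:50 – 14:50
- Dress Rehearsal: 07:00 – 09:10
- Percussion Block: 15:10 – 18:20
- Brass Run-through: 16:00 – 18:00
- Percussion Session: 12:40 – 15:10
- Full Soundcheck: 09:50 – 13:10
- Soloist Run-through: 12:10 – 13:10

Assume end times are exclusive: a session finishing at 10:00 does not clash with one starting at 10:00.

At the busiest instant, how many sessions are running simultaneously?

4

Walk through starts and ends in time order (an end at T is processed before a start at T):
07:00 start Dress Rehearsal → 1
09:10 end Dress Rehearsal → 0
09:10 start Strings Run-through → 1
09:50 start Full Soundcheck → 2
12:10 start Soloist Run-through → 3
12:30 end Strings Run-through → 2
12:40 start Percussion Session → 3
12:50 start Full Mixing → 4
13:10 end Full Soundcheck → 3
13:10 end Soloist Run-through → 2
14:50 end Full Mixing → 1
15:10 end Percussion Session → 0
15:10 start Percussion Block → 1
16:00 start Brass Run-through → 2
18:00 end Brass Run-through → 1
18:20 end Percussion Block → 0
Peak is 4, at 12:50 (Full Mixing, Full Soundcheck, Percussion Session, Soloist Run-through).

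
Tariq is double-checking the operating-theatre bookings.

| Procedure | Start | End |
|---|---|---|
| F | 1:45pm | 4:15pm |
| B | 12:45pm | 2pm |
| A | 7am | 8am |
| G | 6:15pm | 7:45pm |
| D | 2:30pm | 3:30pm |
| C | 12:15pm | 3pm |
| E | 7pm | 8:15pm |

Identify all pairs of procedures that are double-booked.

B & C, B & F, C & D, C & F, D & F, E & G

Sorted by start: A, C, B, F, D, G, E.
C starts after A ends — done with A.
B starts before C ends → C and B overlap.
F starts before C ends → C and F overlap.
D starts before C ends → C and D overlap.
G starts after C ends — done with C.
F starts before B ends → B and F overlap.
D starts after B ends — done with B.
D starts before F ends → F and D overlap.
G starts after F ends — done with F.
G starts after D ends — done with D.
E starts before G ends → G and E overlap.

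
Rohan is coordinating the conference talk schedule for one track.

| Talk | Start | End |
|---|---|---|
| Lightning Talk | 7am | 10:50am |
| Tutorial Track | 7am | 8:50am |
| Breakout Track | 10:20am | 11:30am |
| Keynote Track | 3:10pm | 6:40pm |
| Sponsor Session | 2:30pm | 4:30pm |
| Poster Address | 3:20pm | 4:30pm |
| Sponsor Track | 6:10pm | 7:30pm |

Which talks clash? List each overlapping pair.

Two intervals overlap when each starts before the other ends.
Sorted by start: Lightning Talk, Tutorial Track, Breakout Track, Sponsor Session, Keynote Track, Poster Address, Sponsor Track.
Tutorial Track starts before Lightning Talk ends → Lightning Talk and Tutorial Track overlap.
Breakout Track starts before Lightning Talk ends → Lightning Talk and Breakout Track overlap.
Sponsor Session starts after Lightning Talk ends, so Lightning Talk has no further overlaps.
Breakout Track starts after Tutorial Track ends, so Tutorial Track has no further overlaps.
Sponsor Session starts after Breakout Track ends, so Breakout Track has no further overlaps.
Keynote Track starts before Sponsor Session ends → Sponsor Session and Keynote Track overlap.
Poster Address starts before Sponsor Session ends → Sponsor Session and Poster Address overlap.
Sponsor Track starts after Sponsor Session ends.
Poster Address starts before Keynote Track ends → Keynote Track and Poster Address overlap.
Sponsor Track starts before Keynote Track ends → Keynote Track and Sponsor Track overlap.
Sponsor Track starts after Poster Address ends.

Breakout Track & Lightning Talk, Keynote Track & Poster Address, Keynote Track & Sponsor Session, Keynote Track & Sponsor Track, Lightning Talk & Tutorial Track, Poster Address & Sponsor Session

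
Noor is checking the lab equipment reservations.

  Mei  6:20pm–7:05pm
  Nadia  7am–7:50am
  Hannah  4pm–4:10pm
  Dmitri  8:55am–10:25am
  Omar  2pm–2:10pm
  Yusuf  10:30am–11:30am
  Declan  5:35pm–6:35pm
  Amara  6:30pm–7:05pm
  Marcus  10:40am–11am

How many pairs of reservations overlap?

Sorted by start: Nadia, Dmitri, Yusuf, Marcus, Omar, Hannah, Declan, Mei, Amara.
Dmitri starts after Nadia ends — done with Nadia.
Yusuf starts after Dmitri ends — done with Dmitri.
Marcus starts before Yusuf ends → Yusuf and Marcus overlap.
Omar starts after Yusuf ends — done with Yusuf.
Omar starts after Marcus ends — done with Marcus.
Hannah starts after Omar ends — done with Omar.
Declan starts after Hannah ends — done with Hannah.
Mei starts before Declan ends → Declan and Mei overlap.
Amara starts before Declan ends → Declan and Amara overlap.
Amara starts before Mei ends → Mei and Amara overlap.
Overlapping pairs: Amara & Declan, Amara & Mei, Declan & Mei, Marcus & Yusuf — 4 in total.

4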